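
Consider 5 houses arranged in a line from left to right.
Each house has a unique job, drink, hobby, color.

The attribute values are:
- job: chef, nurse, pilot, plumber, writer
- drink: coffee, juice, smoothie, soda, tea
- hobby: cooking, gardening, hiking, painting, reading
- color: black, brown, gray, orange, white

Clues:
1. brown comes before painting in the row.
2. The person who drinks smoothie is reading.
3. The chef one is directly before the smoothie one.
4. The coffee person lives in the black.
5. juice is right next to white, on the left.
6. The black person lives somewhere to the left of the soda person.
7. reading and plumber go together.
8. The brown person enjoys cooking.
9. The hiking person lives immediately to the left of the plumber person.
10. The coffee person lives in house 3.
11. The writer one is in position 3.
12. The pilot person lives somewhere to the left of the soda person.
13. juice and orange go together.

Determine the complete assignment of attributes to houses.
Solution:

House | Job | Drink | Hobby | Color
-----------------------------------
  1   | chef | juice | hiking | orange
  2   | plumber | smoothie | reading | white
  3   | writer | coffee | gardening | black
  4   | pilot | tea | cooking | brown
  5   | nurse | soda | painting | gray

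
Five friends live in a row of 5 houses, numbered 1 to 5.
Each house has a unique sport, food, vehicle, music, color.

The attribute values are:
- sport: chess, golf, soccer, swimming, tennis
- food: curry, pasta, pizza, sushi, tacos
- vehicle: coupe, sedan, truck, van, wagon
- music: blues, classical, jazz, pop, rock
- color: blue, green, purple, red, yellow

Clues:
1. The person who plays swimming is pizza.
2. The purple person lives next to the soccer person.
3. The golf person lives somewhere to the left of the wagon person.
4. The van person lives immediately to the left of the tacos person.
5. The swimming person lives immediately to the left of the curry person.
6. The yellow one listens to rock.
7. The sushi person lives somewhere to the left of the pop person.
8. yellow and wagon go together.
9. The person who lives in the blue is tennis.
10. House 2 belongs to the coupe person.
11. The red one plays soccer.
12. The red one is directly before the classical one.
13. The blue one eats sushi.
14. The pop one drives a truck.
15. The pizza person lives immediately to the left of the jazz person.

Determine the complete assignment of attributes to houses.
Solution:

House | Sport | Food | Vehicle | Music | Color
----------------------------------------------
  1   | swimming | pizza | sedan | blues | purple
  2   | soccer | curry | coupe | jazz | red
  3   | tennis | sushi | van | classical | blue
  4   | golf | tacos | truck | pop | green
  5   | chess | pasta | wagon | rock | yellow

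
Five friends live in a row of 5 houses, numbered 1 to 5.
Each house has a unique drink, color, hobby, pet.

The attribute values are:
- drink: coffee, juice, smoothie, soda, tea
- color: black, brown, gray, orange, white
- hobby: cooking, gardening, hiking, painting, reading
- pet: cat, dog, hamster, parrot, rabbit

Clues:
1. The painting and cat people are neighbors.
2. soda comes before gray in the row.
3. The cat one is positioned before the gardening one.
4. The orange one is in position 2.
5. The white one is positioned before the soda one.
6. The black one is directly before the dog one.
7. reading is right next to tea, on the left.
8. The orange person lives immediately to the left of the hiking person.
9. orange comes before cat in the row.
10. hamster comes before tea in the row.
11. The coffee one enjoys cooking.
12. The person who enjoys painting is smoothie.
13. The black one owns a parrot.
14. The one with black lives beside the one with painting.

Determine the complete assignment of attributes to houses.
Solution:

House | Drink | Color | Hobby | Pet
-----------------------------------
  1   | coffee | black | cooking | parrot
  2   | smoothie | orange | painting | dog
  3   | juice | white | hiking | cat
  4   | soda | brown | reading | hamster
  5   | tea | gray | gardening | rabbit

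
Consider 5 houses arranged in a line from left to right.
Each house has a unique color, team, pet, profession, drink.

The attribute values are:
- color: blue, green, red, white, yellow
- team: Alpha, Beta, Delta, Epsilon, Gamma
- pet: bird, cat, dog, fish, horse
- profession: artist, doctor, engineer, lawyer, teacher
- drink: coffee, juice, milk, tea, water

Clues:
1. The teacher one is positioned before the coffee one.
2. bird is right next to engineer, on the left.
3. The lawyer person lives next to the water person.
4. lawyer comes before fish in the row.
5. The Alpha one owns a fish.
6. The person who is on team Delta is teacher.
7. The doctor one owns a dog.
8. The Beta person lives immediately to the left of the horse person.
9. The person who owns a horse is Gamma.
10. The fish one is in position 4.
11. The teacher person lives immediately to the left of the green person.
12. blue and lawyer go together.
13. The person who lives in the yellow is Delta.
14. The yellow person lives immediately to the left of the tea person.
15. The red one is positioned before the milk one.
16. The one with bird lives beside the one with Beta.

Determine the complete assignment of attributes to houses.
Solution:

House | Color | Team | Pet | Profession | Drink
-----------------------------------------------
  1   | yellow | Delta | bird | teacher | juice
  2   | green | Beta | cat | engineer | tea
  3   | blue | Gamma | horse | lawyer | coffee
  4   | red | Alpha | fish | artist | water
  5   | white | Epsilon | dog | doctor | milk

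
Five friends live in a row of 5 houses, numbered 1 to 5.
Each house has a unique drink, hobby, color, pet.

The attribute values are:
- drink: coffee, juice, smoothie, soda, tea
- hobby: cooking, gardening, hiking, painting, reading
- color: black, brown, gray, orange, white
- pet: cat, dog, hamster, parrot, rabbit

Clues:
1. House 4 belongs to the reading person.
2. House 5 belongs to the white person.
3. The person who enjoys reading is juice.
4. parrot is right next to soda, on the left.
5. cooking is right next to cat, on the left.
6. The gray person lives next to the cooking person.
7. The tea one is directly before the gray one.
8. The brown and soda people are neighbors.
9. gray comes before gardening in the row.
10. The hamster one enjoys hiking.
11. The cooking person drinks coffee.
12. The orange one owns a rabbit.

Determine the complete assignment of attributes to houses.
Solution:

House | Drink | Hobby | Color | Pet
-----------------------------------
  1   | tea | painting | brown | parrot
  2   | soda | hiking | gray | hamster
  3   | coffee | cooking | orange | rabbit
  4   | juice | reading | black | cat
  5   | smoothie | gardening | white | dog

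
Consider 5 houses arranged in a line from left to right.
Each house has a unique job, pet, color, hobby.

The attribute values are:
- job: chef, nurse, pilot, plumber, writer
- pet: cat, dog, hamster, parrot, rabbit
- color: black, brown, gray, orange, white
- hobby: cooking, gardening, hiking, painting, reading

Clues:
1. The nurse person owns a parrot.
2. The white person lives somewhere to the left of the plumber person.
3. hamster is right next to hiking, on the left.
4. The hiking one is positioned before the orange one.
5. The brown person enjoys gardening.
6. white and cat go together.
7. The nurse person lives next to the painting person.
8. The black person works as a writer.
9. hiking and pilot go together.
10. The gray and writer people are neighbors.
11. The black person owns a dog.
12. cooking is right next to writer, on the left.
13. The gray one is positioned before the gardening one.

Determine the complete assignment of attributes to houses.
Solution:

House | Job | Pet | Color | Hobby
---------------------------------
  1   | nurse | parrot | gray | cooking
  2   | writer | dog | black | painting
  3   | chef | hamster | brown | gardening
  4   | pilot | cat | white | hiking
  5   | plumber | rabbit | orange | reading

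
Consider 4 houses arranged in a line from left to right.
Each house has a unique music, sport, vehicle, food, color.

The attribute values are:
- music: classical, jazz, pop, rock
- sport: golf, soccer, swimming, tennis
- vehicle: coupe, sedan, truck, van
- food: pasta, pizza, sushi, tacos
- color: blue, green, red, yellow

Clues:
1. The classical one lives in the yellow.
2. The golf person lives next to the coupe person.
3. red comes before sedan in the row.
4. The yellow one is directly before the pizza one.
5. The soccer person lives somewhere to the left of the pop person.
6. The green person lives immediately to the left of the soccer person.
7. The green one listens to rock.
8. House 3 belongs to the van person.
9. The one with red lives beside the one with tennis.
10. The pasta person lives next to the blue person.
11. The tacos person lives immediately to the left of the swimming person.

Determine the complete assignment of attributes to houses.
Solution:

House | Music | Sport | Vehicle | Food | Color
----------------------------------------------
  1   | classical | golf | truck | tacos | yellow
  2   | rock | swimming | coupe | pizza | green
  3   | jazz | soccer | van | pasta | red
  4   | pop | tennis | sedan | sushi | blue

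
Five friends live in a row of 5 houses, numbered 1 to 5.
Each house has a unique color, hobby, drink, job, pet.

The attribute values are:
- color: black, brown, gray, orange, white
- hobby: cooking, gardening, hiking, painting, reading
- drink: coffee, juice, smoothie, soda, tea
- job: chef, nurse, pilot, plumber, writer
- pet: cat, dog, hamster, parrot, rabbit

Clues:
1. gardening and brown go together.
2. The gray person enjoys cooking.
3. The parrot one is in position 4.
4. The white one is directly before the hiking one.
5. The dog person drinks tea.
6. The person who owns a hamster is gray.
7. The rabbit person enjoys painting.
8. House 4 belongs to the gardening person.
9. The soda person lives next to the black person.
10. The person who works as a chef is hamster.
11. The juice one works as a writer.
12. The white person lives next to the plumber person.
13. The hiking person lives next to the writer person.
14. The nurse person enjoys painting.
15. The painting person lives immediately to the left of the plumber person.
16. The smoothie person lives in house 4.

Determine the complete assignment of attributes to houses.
Solution:

House | Color | Hobby | Drink | Job | Pet
-----------------------------------------
  1   | white | painting | soda | nurse | rabbit
  2   | black | hiking | tea | plumber | dog
  3   | orange | reading | juice | writer | cat
  4   | brown | gardening | smoothie | pilot | parrot
  5   | gray | cooking | coffee | chef | hamster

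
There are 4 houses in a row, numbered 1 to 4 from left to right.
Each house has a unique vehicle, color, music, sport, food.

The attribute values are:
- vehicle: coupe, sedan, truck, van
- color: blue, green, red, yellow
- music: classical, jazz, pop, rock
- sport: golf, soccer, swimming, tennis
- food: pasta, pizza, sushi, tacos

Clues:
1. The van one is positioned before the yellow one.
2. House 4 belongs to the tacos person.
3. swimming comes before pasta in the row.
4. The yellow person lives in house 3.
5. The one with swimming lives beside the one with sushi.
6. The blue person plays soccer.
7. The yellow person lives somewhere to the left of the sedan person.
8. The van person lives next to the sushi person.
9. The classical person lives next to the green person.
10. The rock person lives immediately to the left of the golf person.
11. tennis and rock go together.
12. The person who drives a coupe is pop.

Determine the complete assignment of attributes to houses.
Solution:

House | Vehicle | Color | Music | Sport | Food
----------------------------------------------
  1   | van | red | classical | swimming | pizza
  2   | truck | green | rock | tennis | sushi
  3   | coupe | yellow | pop | golf | pasta
  4   | sedan | blue | jazz | soccer | tacos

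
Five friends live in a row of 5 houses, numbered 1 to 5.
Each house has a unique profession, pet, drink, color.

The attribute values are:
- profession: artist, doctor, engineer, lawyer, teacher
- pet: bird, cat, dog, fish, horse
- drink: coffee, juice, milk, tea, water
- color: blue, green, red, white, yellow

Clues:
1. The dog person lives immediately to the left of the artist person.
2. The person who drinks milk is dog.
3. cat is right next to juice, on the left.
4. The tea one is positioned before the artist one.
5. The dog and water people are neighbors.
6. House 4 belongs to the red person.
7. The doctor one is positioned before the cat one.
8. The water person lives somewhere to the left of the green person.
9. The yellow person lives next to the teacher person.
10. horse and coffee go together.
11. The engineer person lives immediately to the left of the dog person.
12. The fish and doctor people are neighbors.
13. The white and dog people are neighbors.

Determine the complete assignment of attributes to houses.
Solution:

House | Profession | Pet | Drink | Color
----------------------------------------
  1   | engineer | fish | tea | white
  2   | doctor | dog | milk | blue
  3   | artist | cat | water | yellow
  4   | teacher | bird | juice | red
  5   | lawyer | horse | coffee | green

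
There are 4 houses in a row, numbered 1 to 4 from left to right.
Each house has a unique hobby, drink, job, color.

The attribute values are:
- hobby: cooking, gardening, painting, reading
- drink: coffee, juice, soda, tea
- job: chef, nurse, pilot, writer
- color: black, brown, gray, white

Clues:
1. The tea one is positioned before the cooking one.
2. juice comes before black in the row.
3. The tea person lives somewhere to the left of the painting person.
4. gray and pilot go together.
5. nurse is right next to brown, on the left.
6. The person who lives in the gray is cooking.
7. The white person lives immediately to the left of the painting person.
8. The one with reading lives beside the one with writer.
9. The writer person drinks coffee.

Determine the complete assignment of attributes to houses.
Solution:

House | Hobby | Drink | Job | Color
-----------------------------------
  1   | reading | tea | nurse | white
  2   | painting | coffee | writer | brown
  3   | cooking | juice | pilot | gray
  4   | gardening | soda | chef | black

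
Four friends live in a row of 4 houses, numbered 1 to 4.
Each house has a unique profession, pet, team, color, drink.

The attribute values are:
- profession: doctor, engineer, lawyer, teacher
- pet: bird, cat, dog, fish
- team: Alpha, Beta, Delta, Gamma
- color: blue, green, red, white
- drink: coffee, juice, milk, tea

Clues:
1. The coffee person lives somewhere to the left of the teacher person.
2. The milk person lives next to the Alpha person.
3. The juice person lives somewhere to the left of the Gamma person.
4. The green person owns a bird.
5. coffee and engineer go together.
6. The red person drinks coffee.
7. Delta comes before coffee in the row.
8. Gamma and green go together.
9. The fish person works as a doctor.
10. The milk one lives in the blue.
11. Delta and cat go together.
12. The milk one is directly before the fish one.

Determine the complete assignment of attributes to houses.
Solution:

House | Profession | Pet | Team | Color | Drink
-----------------------------------------------
  1   | lawyer | cat | Delta | blue | milk
  2   | doctor | fish | Alpha | white | juice
  3   | engineer | dog | Beta | red | coffee
  4   | teacher | bird | Gamma | green | tea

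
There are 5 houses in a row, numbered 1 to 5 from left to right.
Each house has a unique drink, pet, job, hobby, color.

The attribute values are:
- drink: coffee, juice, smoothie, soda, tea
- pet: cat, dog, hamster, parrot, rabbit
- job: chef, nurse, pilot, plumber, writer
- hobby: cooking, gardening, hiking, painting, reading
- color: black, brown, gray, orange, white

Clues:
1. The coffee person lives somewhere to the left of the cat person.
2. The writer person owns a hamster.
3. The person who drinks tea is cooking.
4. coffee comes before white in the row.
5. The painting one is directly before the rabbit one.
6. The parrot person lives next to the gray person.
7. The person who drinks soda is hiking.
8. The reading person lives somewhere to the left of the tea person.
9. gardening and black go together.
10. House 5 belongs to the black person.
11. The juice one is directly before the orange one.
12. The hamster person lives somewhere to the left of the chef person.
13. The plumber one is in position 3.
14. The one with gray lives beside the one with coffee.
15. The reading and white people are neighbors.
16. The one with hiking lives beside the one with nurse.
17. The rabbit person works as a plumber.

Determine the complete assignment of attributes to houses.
Solution:

House | Drink | Pet | Job | Hobby | Color
-----------------------------------------
  1   | soda | parrot | pilot | hiking | brown
  2   | juice | dog | nurse | painting | gray
  3   | coffee | rabbit | plumber | reading | orange
  4   | tea | hamster | writer | cooking | white
  5   | smoothie | cat | chef | gardening | black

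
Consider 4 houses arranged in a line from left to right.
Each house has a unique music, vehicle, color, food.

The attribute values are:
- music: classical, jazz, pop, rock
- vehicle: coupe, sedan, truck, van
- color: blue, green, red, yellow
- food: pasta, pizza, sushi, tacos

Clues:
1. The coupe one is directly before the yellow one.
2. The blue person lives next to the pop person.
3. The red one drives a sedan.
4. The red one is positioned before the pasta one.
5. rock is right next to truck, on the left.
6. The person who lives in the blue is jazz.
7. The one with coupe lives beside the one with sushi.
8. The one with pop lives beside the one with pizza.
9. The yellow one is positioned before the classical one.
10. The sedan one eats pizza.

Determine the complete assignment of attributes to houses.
Solution:

House | Music | Vehicle | Color | Food
--------------------------------------
  1   | jazz | coupe | blue | tacos
  2   | pop | van | yellow | sushi
  3   | rock | sedan | red | pizza
  4   | classical | truck | green | pasta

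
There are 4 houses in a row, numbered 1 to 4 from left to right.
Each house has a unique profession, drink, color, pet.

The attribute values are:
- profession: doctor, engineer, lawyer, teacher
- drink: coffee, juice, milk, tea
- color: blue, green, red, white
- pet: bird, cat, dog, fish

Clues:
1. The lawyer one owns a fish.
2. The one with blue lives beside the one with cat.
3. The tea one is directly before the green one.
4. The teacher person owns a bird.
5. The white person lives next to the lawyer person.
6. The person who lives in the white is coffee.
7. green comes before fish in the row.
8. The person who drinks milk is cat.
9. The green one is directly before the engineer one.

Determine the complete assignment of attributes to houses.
Solution:

House | Profession | Drink | Color | Pet
----------------------------------------
  1   | teacher | tea | blue | bird
  2   | doctor | milk | green | cat
  3   | engineer | coffee | white | dog
  4   | lawyer | juice | red | fish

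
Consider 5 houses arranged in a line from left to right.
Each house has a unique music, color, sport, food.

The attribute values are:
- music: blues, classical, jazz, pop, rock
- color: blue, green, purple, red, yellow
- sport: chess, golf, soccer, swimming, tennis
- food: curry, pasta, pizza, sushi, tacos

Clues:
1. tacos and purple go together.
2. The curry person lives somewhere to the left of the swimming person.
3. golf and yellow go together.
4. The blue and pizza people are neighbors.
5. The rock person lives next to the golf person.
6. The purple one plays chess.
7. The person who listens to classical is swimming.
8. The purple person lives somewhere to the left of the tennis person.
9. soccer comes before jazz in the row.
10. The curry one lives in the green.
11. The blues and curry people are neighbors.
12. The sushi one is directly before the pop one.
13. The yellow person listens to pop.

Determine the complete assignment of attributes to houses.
Solution:

House | Music | Color | Sport | Food
------------------------------------
  1   | rock | blue | soccer | sushi
  2   | pop | yellow | golf | pizza
  3   | blues | purple | chess | tacos
  4   | jazz | green | tennis | curry
  5   | classical | red | swimming | pasta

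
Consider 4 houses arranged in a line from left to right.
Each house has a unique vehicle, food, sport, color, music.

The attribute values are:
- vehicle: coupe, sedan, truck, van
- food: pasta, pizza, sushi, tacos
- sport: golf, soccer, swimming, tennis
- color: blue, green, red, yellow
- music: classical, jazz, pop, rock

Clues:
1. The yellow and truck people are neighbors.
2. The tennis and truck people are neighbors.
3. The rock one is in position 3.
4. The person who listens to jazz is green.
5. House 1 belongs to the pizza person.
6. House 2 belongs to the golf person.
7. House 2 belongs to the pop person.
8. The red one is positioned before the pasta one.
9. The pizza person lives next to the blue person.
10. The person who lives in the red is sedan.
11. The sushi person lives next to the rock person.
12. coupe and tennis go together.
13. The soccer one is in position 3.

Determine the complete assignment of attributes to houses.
Solution:

House | Vehicle | Food | Sport | Color | Music
----------------------------------------------
  1   | coupe | pizza | tennis | yellow | classical
  2   | truck | sushi | golf | blue | pop
  3   | sedan | tacos | soccer | red | rock
  4   | van | pasta | swimming | green | jazz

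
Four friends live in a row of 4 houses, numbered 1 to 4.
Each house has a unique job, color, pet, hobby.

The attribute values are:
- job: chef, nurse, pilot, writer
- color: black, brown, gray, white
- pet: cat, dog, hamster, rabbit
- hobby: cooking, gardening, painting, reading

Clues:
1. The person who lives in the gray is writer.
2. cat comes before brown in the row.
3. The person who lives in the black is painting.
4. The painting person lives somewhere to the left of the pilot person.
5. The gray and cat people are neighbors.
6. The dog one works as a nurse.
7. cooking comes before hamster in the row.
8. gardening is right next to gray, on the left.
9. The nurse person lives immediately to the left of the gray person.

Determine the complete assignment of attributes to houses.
Solution:

House | Job | Color | Pet | Hobby
---------------------------------
  1   | nurse | white | dog | gardening
  2   | writer | gray | rabbit | cooking
  3   | chef | black | cat | painting
  4   | pilot | brown | hamster | reading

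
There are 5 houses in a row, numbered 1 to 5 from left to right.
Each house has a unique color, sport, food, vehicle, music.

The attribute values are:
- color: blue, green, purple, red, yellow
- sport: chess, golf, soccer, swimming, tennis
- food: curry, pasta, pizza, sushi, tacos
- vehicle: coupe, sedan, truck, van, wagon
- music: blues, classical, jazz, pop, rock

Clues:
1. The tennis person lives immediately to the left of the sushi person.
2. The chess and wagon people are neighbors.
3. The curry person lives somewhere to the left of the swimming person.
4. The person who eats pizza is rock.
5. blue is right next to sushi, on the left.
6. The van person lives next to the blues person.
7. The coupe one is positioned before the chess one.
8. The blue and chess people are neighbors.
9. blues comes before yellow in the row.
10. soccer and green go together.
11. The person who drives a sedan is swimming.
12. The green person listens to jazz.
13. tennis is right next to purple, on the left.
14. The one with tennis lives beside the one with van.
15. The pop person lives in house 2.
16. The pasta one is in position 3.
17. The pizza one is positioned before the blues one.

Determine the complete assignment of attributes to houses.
Solution:

House | Color | Sport | Food | Vehicle | Music
----------------------------------------------
  1   | blue | tennis | pizza | coupe | rock
  2   | purple | chess | sushi | van | pop
  3   | red | golf | pasta | wagon | blues
  4   | green | soccer | curry | truck | jazz
  5   | yellow | swimming | tacos | sedan | classical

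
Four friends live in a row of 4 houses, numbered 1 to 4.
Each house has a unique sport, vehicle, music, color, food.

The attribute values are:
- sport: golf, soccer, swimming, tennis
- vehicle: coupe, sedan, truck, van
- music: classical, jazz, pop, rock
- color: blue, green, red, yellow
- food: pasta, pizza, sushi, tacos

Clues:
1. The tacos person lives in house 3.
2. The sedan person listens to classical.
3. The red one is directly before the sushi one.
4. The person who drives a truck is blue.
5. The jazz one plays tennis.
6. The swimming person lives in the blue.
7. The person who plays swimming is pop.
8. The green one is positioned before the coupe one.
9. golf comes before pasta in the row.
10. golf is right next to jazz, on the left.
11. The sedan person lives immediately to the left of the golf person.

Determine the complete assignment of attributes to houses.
Solution:

House | Sport | Vehicle | Music | Color | Food
----------------------------------------------
  1   | soccer | sedan | classical | red | pizza
  2   | golf | van | rock | green | sushi
  3   | tennis | coupe | jazz | yellow | tacos
  4   | swimming | truck | pop | blue | pasta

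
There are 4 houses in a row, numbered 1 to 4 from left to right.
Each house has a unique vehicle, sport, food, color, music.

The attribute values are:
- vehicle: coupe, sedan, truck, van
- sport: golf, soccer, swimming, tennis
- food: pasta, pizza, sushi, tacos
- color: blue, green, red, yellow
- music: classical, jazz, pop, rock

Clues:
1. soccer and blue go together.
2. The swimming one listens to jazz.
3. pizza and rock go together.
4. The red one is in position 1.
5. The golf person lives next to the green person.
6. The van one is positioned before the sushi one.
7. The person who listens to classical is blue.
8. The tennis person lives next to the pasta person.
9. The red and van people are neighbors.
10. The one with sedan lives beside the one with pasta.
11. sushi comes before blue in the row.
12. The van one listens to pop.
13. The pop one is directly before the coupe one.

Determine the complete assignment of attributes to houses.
Solution:

House | Vehicle | Sport | Food | Color | Music
----------------------------------------------
  1   | sedan | tennis | pizza | red | rock
  2   | van | golf | pasta | yellow | pop
  3   | coupe | swimming | sushi | green | jazz
  4   | truck | soccer | tacos | blue | classical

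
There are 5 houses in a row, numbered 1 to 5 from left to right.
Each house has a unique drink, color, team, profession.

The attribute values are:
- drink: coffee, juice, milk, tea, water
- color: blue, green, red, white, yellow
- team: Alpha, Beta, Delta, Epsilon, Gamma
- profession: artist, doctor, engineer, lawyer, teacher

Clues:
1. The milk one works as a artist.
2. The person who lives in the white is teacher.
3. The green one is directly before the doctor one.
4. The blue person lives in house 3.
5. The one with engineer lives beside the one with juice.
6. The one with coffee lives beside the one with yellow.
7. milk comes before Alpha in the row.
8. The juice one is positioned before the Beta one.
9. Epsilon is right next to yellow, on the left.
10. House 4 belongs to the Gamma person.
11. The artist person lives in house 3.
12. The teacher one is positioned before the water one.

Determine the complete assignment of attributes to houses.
Solution:

House | Drink | Color | Team | Profession
-----------------------------------------
  1   | coffee | green | Epsilon | engineer
  2   | juice | yellow | Delta | doctor
  3   | milk | blue | Beta | artist
  4   | tea | white | Gamma | teacher
  5   | water | red | Alpha | lawyer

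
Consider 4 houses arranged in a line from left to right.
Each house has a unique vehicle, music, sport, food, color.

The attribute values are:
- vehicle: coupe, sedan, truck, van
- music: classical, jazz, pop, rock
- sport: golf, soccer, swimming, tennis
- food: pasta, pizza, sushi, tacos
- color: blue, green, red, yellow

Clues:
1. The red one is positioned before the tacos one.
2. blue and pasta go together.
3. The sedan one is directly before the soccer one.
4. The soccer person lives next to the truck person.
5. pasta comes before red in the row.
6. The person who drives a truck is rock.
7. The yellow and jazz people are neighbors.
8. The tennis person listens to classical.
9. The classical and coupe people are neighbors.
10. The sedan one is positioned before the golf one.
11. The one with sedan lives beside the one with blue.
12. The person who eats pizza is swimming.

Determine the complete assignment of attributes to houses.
Solution:

House | Vehicle | Music | Sport | Food | Color
----------------------------------------------
  1   | sedan | classical | tennis | sushi | yellow
  2   | coupe | jazz | soccer | pasta | blue
  3   | truck | rock | swimming | pizza | red
  4   | van | pop | golf | tacos | green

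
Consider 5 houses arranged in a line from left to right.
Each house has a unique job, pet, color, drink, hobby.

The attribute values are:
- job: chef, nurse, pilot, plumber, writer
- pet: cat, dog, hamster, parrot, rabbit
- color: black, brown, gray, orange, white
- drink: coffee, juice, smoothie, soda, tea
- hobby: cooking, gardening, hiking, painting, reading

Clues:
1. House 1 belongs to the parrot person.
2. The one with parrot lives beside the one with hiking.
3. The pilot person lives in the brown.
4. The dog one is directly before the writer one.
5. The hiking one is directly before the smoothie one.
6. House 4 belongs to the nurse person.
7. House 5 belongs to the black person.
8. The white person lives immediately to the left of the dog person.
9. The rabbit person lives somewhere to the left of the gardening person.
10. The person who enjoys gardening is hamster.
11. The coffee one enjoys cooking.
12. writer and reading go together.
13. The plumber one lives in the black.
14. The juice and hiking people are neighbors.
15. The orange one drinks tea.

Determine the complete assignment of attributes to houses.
Solution:

House | Job | Pet | Color | Drink | Hobby
-----------------------------------------
  1   | chef | parrot | white | juice | painting
  2   | pilot | dog | brown | soda | hiking
  3   | writer | rabbit | gray | smoothie | reading
  4   | nurse | hamster | orange | tea | gardening
  5   | plumber | cat | black | coffee | cooking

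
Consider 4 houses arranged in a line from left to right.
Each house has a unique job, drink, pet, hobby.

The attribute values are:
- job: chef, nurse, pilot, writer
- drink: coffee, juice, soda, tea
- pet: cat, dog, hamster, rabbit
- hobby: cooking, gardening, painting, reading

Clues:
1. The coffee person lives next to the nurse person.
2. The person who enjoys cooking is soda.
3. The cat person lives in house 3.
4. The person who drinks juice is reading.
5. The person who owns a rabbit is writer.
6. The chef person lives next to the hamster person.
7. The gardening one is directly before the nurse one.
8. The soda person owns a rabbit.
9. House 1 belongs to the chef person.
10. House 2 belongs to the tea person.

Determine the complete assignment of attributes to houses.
Solution:

House | Job | Drink | Pet | Hobby
---------------------------------
  1   | chef | coffee | dog | gardening
  2   | nurse | tea | hamster | painting
  3   | pilot | juice | cat | reading
  4   | writer | soda | rabbit | cooking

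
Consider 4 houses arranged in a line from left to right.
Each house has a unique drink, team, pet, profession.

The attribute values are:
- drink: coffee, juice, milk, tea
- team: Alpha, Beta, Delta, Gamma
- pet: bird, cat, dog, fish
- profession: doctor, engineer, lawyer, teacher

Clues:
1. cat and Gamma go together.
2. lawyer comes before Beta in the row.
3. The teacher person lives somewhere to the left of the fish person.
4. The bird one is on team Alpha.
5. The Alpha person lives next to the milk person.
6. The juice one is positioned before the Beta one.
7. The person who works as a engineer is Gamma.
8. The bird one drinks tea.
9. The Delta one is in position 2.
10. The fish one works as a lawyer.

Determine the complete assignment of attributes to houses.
Solution:

House | Drink | Team | Pet | Profession
---------------------------------------
  1   | tea | Alpha | bird | teacher
  2   | milk | Delta | fish | lawyer
  3   | juice | Gamma | cat | engineer
  4   | coffee | Beta | dog | doctor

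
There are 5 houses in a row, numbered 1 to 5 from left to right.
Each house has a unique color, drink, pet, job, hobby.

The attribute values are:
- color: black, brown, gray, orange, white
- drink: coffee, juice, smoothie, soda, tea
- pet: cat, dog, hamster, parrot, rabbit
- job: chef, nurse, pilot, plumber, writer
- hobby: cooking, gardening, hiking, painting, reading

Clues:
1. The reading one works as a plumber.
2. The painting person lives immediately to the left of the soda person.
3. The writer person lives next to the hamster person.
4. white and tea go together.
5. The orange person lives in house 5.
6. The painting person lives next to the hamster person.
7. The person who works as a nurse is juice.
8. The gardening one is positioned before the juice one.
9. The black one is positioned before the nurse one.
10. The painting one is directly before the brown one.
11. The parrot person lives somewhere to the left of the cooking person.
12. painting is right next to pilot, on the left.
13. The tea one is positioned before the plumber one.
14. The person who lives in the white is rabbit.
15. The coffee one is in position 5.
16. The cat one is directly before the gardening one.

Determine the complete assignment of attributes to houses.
Solution:

House | Color | Drink | Pet | Job | Hobby
-----------------------------------------
  1   | black | smoothie | cat | writer | painting
  2   | brown | soda | hamster | pilot | gardening
  3   | gray | juice | parrot | nurse | hiking
  4   | white | tea | rabbit | chef | cooking
  5   | orange | coffee | dog | plumber | reading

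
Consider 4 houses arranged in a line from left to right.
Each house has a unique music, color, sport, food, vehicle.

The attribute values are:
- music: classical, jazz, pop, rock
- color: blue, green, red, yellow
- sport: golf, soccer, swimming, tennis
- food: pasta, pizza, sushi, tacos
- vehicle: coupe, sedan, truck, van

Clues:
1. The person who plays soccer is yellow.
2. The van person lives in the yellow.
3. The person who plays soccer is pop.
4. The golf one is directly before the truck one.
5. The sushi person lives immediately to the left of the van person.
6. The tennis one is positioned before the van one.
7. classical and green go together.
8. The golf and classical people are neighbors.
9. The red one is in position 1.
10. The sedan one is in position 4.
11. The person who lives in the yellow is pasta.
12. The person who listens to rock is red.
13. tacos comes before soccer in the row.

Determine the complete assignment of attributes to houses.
Solution:

House | Music | Color | Sport | Food | Vehicle
----------------------------------------------
  1   | rock | red | golf | tacos | coupe
  2   | classical | green | tennis | sushi | truck
  3   | pop | yellow | soccer | pasta | van
  4   | jazz | blue | swimming | pizza | sedan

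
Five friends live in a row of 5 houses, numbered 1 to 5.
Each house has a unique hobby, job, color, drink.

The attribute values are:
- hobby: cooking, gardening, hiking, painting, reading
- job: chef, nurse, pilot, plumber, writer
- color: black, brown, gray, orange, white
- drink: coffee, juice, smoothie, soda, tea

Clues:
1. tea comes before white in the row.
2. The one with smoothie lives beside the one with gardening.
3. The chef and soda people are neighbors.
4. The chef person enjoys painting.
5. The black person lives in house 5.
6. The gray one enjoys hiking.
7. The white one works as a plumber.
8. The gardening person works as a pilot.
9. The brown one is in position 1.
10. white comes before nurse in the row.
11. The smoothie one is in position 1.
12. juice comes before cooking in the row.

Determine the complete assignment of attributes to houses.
Solution:

House | Hobby | Job | Color | Drink
-----------------------------------
  1   | painting | chef | brown | smoothie
  2   | gardening | pilot | orange | soda
  3   | hiking | writer | gray | tea
  4   | reading | plumber | white | juice
  5   | cooking | nurse | black | coffee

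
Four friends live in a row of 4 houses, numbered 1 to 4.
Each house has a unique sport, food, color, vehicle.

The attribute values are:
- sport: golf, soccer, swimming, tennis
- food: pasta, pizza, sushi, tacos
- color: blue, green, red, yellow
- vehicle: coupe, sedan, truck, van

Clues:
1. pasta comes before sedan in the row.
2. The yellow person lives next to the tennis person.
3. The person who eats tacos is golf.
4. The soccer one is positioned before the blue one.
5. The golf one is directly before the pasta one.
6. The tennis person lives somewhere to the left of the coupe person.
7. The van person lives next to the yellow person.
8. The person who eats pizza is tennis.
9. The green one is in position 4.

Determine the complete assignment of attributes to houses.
Solution:

House | Sport | Food | Color | Vehicle
--------------------------------------
  1   | golf | tacos | red | van
  2   | soccer | pasta | yellow | truck
  3   | tennis | pizza | blue | sedan
  4   | swimming | sushi | green | coupe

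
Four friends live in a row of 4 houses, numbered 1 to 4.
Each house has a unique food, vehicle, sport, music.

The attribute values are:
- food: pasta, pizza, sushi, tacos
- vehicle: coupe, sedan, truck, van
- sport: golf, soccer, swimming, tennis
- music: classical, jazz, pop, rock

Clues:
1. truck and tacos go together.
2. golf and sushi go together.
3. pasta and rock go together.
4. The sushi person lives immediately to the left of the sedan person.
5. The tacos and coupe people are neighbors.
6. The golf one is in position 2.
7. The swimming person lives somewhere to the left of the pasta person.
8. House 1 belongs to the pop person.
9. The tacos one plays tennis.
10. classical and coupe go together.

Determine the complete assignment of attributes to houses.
Solution:

House | Food | Vehicle | Sport | Music
--------------------------------------
  1   | tacos | truck | tennis | pop
  2   | sushi | coupe | golf | classical
  3   | pizza | sedan | swimming | jazz
  4   | pasta | van | soccer | rock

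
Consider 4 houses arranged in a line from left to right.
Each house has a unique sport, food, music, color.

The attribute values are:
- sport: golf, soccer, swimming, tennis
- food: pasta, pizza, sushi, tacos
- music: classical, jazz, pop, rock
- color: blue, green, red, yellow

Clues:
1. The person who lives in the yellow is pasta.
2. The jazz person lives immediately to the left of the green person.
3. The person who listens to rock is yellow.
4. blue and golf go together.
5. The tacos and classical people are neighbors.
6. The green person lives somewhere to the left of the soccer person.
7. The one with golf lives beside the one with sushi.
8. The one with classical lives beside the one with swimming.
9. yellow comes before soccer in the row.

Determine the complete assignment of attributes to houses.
Solution:

House | Sport | Food | Music | Color
------------------------------------
  1   | golf | tacos | jazz | blue
  2   | tennis | sushi | classical | green
  3   | swimming | pasta | rock | yellow
  4   | soccer | pizza | pop | red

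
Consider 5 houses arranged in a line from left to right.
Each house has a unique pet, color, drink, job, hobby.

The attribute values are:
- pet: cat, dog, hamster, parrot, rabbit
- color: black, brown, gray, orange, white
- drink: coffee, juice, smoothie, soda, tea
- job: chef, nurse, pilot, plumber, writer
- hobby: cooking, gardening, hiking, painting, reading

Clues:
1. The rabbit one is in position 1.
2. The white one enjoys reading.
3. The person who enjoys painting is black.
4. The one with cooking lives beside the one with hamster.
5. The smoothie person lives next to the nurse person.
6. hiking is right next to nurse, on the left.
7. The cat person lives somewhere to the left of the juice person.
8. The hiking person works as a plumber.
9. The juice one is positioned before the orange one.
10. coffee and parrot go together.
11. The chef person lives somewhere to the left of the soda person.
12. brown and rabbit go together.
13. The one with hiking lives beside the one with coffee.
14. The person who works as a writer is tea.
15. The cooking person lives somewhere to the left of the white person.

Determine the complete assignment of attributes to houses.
Solution:

House | Pet | Color | Drink | Job | Hobby
-----------------------------------------
  1   | rabbit | brown | smoothie | plumber | hiking
  2   | parrot | black | coffee | nurse | painting
  3   | cat | gray | tea | writer | cooking
  4   | hamster | white | juice | chef | reading
  5   | dog | orange | soda | pilot | gardening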